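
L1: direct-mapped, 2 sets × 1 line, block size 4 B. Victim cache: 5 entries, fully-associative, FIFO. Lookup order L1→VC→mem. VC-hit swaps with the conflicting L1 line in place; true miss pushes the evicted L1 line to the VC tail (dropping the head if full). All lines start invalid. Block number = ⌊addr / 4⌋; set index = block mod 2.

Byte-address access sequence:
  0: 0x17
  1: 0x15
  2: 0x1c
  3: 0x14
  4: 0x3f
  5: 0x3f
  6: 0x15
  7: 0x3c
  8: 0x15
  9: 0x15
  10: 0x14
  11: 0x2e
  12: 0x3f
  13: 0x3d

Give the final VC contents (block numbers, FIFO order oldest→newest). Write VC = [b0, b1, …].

VC = [7, 11, 5]

  [0] addr=0x17 blk=5 s=1: MISS | VC []
  [1] addr=0x15 blk=5 s=1: L1-HIT | VC []
  [2] addr=0x1c blk=7 s=1: MISS | VC [5]
  [3] addr=0x14 blk=5 s=1: VC-HIT | VC [7]
  [4] addr=0x3f blk=15 s=1: MISS | VC [7, 5]
  [5] addr=0x3f blk=15 s=1: L1-HIT | VC [7, 5]
  [6] addr=0x15 blk=5 s=1: VC-HIT | VC [7, 15]
  [7] addr=0x3c blk=15 s=1: VC-HIT | VC [7, 5]
  [8] addr=0x15 blk=5 s=1: VC-HIT | VC [7, 15]
  [9] addr=0x15 blk=5 s=1: L1-HIT | VC [7, 15]
  [10] addr=0x14 blk=5 s=1: L1-HIT | VC [7, 15]
  [11] addr=0x2e blk=11 s=1: MISS | VC [7, 15, 5]
  [12] addr=0x3f blk=15 s=1: VC-HIT | VC [7, 11, 5]
  [13] addr=0x3d blk=15 s=1: L1-HIT | VC [7, 11, 5]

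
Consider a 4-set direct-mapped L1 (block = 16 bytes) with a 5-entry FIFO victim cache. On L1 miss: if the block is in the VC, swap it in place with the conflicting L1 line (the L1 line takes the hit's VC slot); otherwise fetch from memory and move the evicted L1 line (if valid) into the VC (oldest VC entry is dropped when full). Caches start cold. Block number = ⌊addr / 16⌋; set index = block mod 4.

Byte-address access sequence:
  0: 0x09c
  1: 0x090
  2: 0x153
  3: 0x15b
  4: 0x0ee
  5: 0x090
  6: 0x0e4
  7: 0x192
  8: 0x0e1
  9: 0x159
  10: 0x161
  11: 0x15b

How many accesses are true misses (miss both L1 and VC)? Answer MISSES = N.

MISSES = 5

0: 0x9c (blk 9, set 1) → MISS  vc=[]
1: 0x90 (blk 9, set 1) → L1-HIT  vc=[]
2: 0x153 (blk 21, set 1) → MISS  vc=[9]
3: 0x15b (blk 21, set 1) → L1-HIT  vc=[9]
4: 0xee (blk 14, set 2) → MISS  vc=[9]
5: 0x90 (blk 9, set 1) → VC-HIT  vc=[21]
6: 0xe4 (blk 14, set 2) → L1-HIT  vc=[21]
7: 0x192 (blk 25, set 1) → MISS  vc=[21, 9]
8: 0xe1 (blk 14, set 2) → L1-HIT  vc=[21, 9]
9: 0x159 (blk 21, set 1) → VC-HIT  vc=[25, 9]
10: 0x161 (blk 22, set 2) → MISS  vc=[25, 9, 14]
11: 0x15b (blk 21, set 1) → L1-HIT  vc=[25, 9, 14]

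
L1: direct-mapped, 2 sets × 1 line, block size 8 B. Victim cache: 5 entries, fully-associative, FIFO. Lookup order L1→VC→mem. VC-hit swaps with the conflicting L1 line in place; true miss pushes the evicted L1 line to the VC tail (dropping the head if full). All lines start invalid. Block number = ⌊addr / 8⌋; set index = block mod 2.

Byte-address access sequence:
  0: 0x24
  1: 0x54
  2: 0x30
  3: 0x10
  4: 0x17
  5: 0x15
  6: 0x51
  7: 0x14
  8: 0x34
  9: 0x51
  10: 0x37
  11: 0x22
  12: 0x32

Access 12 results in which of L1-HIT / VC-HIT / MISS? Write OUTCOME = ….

OUTCOME = VC-HIT

  [0] addr=0x24 blk=4 s=0: MISS | VC []
  [1] addr=0x54 blk=10 s=0: MISS | VC [4]
  [2] addr=0x30 blk=6 s=0: MISS | VC [4, 10]
  [3] addr=0x10 blk=2 s=0: MISS | VC [4, 10, 6]
  [4] addr=0x17 blk=2 s=0: L1-HIT | VC [4, 10, 6]
  [5] addr=0x15 blk=2 s=0: L1-HIT | VC [4, 10, 6]
  [6] addr=0x51 blk=10 s=0: VC-HIT | VC [4, 2, 6]
  [7] addr=0x14 blk=2 s=0: VC-HIT | VC [4, 10, 6]
  [8] addr=0x34 blk=6 s=0: VC-HIT | VC [4, 10, 2]
  [9] addr=0x51 blk=10 s=0: VC-HIT | VC [4, 6, 2]
  [10] addr=0x37 blk=6 s=0: VC-HIT | VC [4, 10, 2]
  [11] addr=0x22 blk=4 s=0: VC-HIT | VC [6, 10, 2]
  [12] addr=0x32 blk=6 s=0: VC-HIT | VC [4, 10, 2]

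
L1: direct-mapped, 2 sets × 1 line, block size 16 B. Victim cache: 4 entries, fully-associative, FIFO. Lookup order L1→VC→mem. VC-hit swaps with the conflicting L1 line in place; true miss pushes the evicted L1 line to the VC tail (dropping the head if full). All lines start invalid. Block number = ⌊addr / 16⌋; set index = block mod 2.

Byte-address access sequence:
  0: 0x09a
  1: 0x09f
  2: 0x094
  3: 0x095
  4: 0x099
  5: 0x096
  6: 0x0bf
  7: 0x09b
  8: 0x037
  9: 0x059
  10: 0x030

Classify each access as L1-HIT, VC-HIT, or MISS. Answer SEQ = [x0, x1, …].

SEQ = [MISS, L1-HIT, L1-HIT, L1-HIT, L1-HIT, L1-HIT, MISS, VC-HIT, MISS, MISS, VC-HIT]

  [0] addr=0x9a blk=9 s=1: MISS | VC []
  [1] addr=0x9f blk=9 s=1: L1-HIT | VC []
  [2] addr=0x94 blk=9 s=1: L1-HIT | VC []
  [3] addr=0x95 blk=9 s=1: L1-HIT | VC []
  [4] addr=0x99 blk=9 s=1: L1-HIT | VC []
  [5] addr=0x96 blk=9 s=1: L1-HIT | VC []
  [6] addr=0xbf blk=11 s=1: MISS | VC [9]
  [7] addr=0x9b blk=9 s=1: VC-HIT | VC [11]
  [8] addr=0x37 blk=3 s=1: MISS | VC [11, 9]
  [9] addr=0x59 blk=5 s=1: MISS | VC [11, 9, 3]
  [10] addr=0x30 blk=3 s=1: VC-HIT | VC [11, 9, 5]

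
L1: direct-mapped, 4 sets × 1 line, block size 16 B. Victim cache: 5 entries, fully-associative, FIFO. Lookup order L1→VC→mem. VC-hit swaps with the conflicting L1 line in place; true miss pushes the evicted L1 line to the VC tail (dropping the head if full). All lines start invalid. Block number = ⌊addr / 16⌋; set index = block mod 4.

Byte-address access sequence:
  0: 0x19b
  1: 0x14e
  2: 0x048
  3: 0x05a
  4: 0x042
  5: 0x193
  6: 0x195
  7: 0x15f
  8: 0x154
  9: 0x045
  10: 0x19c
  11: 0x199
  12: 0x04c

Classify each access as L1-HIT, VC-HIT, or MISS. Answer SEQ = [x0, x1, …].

0: 0x19b (blk 25, set 1) → MISS  vc=[]
1: 0x14e (blk 20, set 0) → MISS  vc=[]
2: 0x48 (blk 4, set 0) → MISS  vc=[20]
3: 0x5a (blk 5, set 1) → MISS  vc=[20, 25]
4: 0x42 (blk 4, set 0) → L1-HIT  vc=[20, 25]
5: 0x193 (blk 25, set 1) → VC-HIT  vc=[20, 5]
6: 0x195 (blk 25, set 1) → L1-HIT  vc=[20, 5]
7: 0x15f (blk 21, set 1) → MISS  vc=[20, 5, 25]
8: 0x154 (blk 21, set 1) → L1-HIT  vc=[20, 5, 25]
9: 0x45 (blk 4, set 0) → L1-HIT  vc=[20, 5, 25]
10: 0x19c (blk 25, set 1) → VC-HIT  vc=[20, 5, 21]
11: 0x199 (blk 25, set 1) → L1-HIT  vc=[20, 5, 21]
12: 0x4c (blk 4, set 0) → L1-HIT  vc=[20, 5, 21]

SEQ = [MISS, MISS, MISS, MISS, L1-HIT, VC-HIT, L1-HIT, MISS, L1-HIT, L1-HIT, VC-HIT, L1-HIT, L1-HIT]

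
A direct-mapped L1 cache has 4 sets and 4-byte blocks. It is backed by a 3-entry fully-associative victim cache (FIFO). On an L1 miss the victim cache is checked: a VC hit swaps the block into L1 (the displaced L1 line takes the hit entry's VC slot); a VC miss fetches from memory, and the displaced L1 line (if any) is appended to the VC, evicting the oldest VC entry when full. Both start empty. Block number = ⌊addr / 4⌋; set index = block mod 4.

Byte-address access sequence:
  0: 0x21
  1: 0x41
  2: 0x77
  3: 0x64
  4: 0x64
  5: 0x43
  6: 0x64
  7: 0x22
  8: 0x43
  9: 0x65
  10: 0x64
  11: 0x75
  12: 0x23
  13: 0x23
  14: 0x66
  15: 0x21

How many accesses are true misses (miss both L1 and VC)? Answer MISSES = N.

MISSES = 4

#0 0x21→b8/s0 MISS; vc=[]
#1 0x41→b16/s0 MISS; vc=[8]
#2 0x77→b29/s1 MISS; vc=[8]
#3 0x64→b25/s1 MISS; vc=[8,29]
#4 0x64→b25/s1 L1-HIT; vc=[8,29]
#5 0x43→b16/s0 L1-HIT; vc=[8,29]
#6 0x64→b25/s1 L1-HIT; vc=[8,29]
#7 0x22→b8/s0 VC-HIT; vc=[16,29]
#8 0x43→b16/s0 VC-HIT; vc=[8,29]
#9 0x65→b25/s1 L1-HIT; vc=[8,29]
#10 0x64→b25/s1 L1-HIT; vc=[8,29]
#11 0x75→b29/s1 VC-HIT; vc=[8,25]
#12 0x23→b8/s0 VC-HIT; vc=[16,25]
#13 0x23→b8/s0 L1-HIT; vc=[16,25]
#14 0x66→b25/s1 VC-HIT; vc=[16,29]
#15 0x21→b8/s0 L1-HIT; vc=[16,29]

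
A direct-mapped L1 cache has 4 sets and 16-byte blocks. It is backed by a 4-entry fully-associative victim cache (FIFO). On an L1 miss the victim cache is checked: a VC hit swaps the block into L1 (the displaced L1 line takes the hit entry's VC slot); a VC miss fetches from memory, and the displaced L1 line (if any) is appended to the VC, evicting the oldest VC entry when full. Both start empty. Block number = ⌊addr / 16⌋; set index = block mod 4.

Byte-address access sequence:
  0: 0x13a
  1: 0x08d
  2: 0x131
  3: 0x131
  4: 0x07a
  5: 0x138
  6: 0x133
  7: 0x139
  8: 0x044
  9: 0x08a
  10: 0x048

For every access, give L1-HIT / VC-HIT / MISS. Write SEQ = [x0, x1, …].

SEQ = [MISS, MISS, L1-HIT, L1-HIT, MISS, VC-HIT, L1-HIT, L1-HIT, MISS, VC-HIT, VC-HIT]

0: 0x13a (blk 19, set 3) → MISS  vc=[]
1: 0x8d (blk 8, set 0) → MISS  vc=[]
2: 0x131 (blk 19, set 3) → L1-HIT  vc=[]
3: 0x131 (blk 19, set 3) → L1-HIT  vc=[]
4: 0x7a (blk 7, set 3) → MISS  vc=[19]
5: 0x138 (blk 19, set 3) → VC-HIT  vc=[7]
6: 0x133 (blk 19, set 3) → L1-HIT  vc=[7]
7: 0x139 (blk 19, set 3) → L1-HIT  vc=[7]
8: 0x44 (blk 4, set 0) → MISS  vc=[7, 8]
9: 0x8a (blk 8, set 0) → VC-HIT  vc=[7, 4]
10: 0x48 (blk 4, set 0) → VC-HIT  vc=[7, 8]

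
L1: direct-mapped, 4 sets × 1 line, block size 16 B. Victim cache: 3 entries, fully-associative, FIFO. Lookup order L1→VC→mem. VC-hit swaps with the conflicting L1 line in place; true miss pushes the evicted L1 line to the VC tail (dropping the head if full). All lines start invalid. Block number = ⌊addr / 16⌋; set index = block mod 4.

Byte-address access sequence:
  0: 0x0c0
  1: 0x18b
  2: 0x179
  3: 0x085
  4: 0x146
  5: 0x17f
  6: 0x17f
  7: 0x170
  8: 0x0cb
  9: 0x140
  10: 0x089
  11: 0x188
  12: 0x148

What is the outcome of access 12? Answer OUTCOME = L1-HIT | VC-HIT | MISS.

OUTCOME = VC-HIT

#0 0xc0→b12/s0 MISS; vc=[]
#1 0x18b→b24/s0 MISS; vc=[12]
#2 0x179→b23/s3 MISS; vc=[12]
#3 0x85→b8/s0 MISS; vc=[12,24]
#4 0x146→b20/s0 MISS; vc=[12,24,8]
#5 0x17f→b23/s3 L1-HIT; vc=[12,24,8]
#6 0x17f→b23/s3 L1-HIT; vc=[12,24,8]
#7 0x170→b23/s3 L1-HIT; vc=[12,24,8]
#8 0xcb→b12/s0 VC-HIT; vc=[20,24,8]
#9 0x140→b20/s0 VC-HIT; vc=[12,24,8]
#10 0x89→b8/s0 VC-HIT; vc=[12,24,20]
#11 0x188→b24/s0 VC-HIT; vc=[12,8,20]
#12 0x148→b20/s0 VC-HIT; vc=[12,8,24]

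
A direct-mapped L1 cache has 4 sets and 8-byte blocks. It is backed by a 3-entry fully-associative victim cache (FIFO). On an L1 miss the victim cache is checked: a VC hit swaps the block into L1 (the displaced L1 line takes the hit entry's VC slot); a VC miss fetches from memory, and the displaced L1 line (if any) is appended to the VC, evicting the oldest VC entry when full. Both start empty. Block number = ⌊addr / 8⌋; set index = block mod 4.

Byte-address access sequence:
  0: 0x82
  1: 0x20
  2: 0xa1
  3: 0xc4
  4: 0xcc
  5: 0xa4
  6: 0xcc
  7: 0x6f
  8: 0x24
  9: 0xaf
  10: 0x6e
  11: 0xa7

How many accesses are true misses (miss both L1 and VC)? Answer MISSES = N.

MISSES = 8

0: 0x82 (blk 16, set 0) → MISS  vc=[]
1: 0x20 (blk 4, set 0) → MISS  vc=[16]
2: 0xa1 (blk 20, set 0) → MISS  vc=[16, 4]
3: 0xc4 (blk 24, set 0) → MISS  vc=[16, 4, 20]
4: 0xcc (blk 25, set 1) → MISS  vc=[16, 4, 20]
5: 0xa4 (blk 20, set 0) → VC-HIT  vc=[16, 4, 24]
6: 0xcc (blk 25, set 1) → L1-HIT  vc=[16, 4, 24]
7: 0x6f (blk 13, set 1) → MISS  vc=[4, 24, 25]
8: 0x24 (blk 4, set 0) → VC-HIT  vc=[20, 24, 25]
9: 0xaf (blk 21, set 1) → MISS  vc=[24, 25, 13]
10: 0x6e (blk 13, set 1) → VC-HIT  vc=[24, 25, 21]
11: 0xa7 (blk 20, set 0) → MISS  vc=[25, 21, 4]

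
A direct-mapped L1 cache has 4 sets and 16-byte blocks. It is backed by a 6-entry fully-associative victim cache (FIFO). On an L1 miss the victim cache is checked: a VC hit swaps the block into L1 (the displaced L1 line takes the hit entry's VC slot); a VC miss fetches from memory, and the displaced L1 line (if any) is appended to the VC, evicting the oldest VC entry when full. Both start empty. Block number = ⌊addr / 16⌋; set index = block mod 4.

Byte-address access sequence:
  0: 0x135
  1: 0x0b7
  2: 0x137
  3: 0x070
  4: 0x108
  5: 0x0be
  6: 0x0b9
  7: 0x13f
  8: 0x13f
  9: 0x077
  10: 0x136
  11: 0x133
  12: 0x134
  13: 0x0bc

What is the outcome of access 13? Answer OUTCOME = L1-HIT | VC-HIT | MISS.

OUTCOME = VC-HIT

#0 0x135→b19/s3 MISS; vc=[]
#1 0xb7→b11/s3 MISS; vc=[19]
#2 0x137→b19/s3 VC-HIT; vc=[11]
#3 0x70→b7/s3 MISS; vc=[11,19]
#4 0x108→b16/s0 MISS; vc=[11,19]
#5 0xbe→b11/s3 VC-HIT; vc=[7,19]
#6 0xb9→b11/s3 L1-HIT; vc=[7,19]
#7 0x13f→b19/s3 VC-HIT; vc=[7,11]
#8 0x13f→b19/s3 L1-HIT; vc=[7,11]
#9 0x77→b7/s3 VC-HIT; vc=[19,11]
#10 0x136→b19/s3 VC-HIT; vc=[7,11]
#11 0x133→b19/s3 L1-HIT; vc=[7,11]
#12 0x134→b19/s3 L1-HIT; vc=[7,11]
#13 0xbc→b11/s3 VC-HIT; vc=[7,19]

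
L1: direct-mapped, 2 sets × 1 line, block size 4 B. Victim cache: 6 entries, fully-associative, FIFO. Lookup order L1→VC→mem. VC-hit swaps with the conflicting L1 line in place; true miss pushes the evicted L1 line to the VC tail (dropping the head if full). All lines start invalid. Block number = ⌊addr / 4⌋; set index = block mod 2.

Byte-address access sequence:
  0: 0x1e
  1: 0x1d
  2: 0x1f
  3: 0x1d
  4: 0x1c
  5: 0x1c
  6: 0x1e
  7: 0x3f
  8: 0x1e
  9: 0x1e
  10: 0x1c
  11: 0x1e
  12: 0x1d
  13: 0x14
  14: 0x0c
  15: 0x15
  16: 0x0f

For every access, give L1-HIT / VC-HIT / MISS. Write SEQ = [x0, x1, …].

  [0] addr=0x1e blk=7 s=1: MISS | VC []
  [1] addr=0x1d blk=7 s=1: L1-HIT | VC []
  [2] addr=0x1f blk=7 s=1: L1-HIT | VC []
  [3] addr=0x1d blk=7 s=1: L1-HIT | VC []
  [4] addr=0x1c blk=7 s=1: L1-HIT | VC []
  [5] addr=0x1c blk=7 s=1: L1-HIT | VC []
  [6] addr=0x1e blk=7 s=1: L1-HIT | VC []
  [7] addr=0x3f blk=15 s=1: MISS | VC [7]
  [8] addr=0x1e blk=7 s=1: VC-HIT | VC [15]
  [9] addr=0x1e blk=7 s=1: L1-HIT | VC [15]
  [10] addr=0x1c blk=7 s=1: L1-HIT | VC [15]
  [11] addr=0x1e blk=7 s=1: L1-HIT | VC [15]
  [12] addr=0x1d blk=7 s=1: L1-HIT | VC [15]
  [13] addr=0x14 blk=5 s=1: MISS | VC [15, 7]
  [14] addr=0xc blk=3 s=1: MISS | VC [15, 7, 5]
  [15] addr=0x15 blk=5 s=1: VC-HIT | VC [15, 7, 3]
  [16] addr=0xf blk=3 s=1: VC-HIT | VC [15, 7, 5]

SEQ = [MISS, L1-HIT, L1-HIT, L1-HIT, L1-HIT, L1-HIT, L1-HIT, MISS, VC-HIT, L1-HIT, L1-HIT, L1-HIT, L1-HIT, MISS, MISS, VC-HIT, VC-HIT]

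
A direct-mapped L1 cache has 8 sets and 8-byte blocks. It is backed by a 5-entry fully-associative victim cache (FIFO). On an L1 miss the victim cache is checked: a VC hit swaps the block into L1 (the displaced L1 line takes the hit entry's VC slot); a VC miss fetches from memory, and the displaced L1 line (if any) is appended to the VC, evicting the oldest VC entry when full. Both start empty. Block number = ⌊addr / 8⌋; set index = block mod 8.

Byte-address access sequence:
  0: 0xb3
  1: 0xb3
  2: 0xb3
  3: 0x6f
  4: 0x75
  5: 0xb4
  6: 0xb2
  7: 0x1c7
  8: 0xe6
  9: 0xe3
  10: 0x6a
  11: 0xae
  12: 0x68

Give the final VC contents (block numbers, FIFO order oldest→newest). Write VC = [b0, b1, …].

VC = [14, 21]

  [0] addr=0xb3 blk=22 s=6: MISS | VC []
  [1] addr=0xb3 blk=22 s=6: L1-HIT | VC []
  [2] addr=0xb3 blk=22 s=6: L1-HIT | VC []
  [3] addr=0x6f blk=13 s=5: MISS | VC []
  [4] addr=0x75 blk=14 s=6: MISS | VC [22]
  [5] addr=0xb4 blk=22 s=6: VC-HIT | VC [14]
  [6] addr=0xb2 blk=22 s=6: L1-HIT | VC [14]
  [7] addr=0x1c7 blk=56 s=0: MISS | VC [14]
  [8] addr=0xe6 blk=28 s=4: MISS | VC [14]
  [9] addr=0xe3 blk=28 s=4: L1-HIT | VC [14]
  [10] addr=0x6a blk=13 s=5: L1-HIT | VC [14]
  [11] addr=0xae blk=21 s=5: MISS | VC [14, 13]
  [12] addr=0x68 blk=13 s=5: VC-HIT | VC [14, 21]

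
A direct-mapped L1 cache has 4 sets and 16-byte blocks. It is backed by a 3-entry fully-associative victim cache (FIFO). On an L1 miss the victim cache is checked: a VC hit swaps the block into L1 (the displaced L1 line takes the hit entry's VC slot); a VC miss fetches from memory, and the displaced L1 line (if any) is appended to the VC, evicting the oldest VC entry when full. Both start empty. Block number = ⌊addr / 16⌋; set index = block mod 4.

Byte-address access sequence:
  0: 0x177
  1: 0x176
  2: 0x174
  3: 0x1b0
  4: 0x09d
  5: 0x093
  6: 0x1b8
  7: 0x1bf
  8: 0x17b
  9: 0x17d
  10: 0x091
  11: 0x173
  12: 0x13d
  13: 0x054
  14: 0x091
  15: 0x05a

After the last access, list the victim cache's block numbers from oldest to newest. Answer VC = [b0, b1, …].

VC = [27, 23, 9]

  [0] addr=0x177 blk=23 s=3: MISS | VC []
  [1] addr=0x176 blk=23 s=3: L1-HIT | VC []
  [2] addr=0x174 blk=23 s=3: L1-HIT | VC []
  [3] addr=0x1b0 blk=27 s=3: MISS | VC [23]
  [4] addr=0x9d blk=9 s=1: MISS | VC [23]
  [5] addr=0x93 blk=9 s=1: L1-HIT | VC [23]
  [6] addr=0x1b8 blk=27 s=3: L1-HIT | VC [23]
  [7] addr=0x1bf blk=27 s=3: L1-HIT | VC [23]
  [8] addr=0x17b blk=23 s=3: VC-HIT | VC [27]
  [9] addr=0x17d blk=23 s=3: L1-HIT | VC [27]
  [10] addr=0x91 blk=9 s=1: L1-HIT | VC [27]
  [11] addr=0x173 blk=23 s=3: L1-HIT | VC [27]
  [12] addr=0x13d blk=19 s=3: MISS | VC [27, 23]
  [13] addr=0x54 blk=5 s=1: MISS | VC [27, 23, 9]
  [14] addr=0x91 blk=9 s=1: VC-HIT | VC [27, 23, 5]
  [15] addr=0x5a blk=5 s=1: VC-HIT | VC [27, 23, 9]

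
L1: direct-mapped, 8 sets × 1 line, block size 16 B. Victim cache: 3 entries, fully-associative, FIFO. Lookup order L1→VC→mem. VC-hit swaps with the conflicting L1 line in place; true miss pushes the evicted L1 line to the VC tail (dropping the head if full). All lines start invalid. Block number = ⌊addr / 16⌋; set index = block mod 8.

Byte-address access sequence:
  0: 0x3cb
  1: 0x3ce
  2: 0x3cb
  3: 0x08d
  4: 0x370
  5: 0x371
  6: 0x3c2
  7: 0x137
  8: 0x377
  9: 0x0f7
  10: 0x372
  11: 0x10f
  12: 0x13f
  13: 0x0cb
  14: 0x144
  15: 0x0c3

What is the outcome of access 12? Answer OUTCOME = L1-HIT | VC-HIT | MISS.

OUTCOME = L1-HIT

#0 0x3cb→b60/s4 MISS; vc=[]
#1 0x3ce→b60/s4 L1-HIT; vc=[]
#2 0x3cb→b60/s4 L1-HIT; vc=[]
#3 0x8d→b8/s0 MISS; vc=[]
#4 0x370→b55/s7 MISS; vc=[]
#5 0x371→b55/s7 L1-HIT; vc=[]
#6 0x3c2→b60/s4 L1-HIT; vc=[]
#7 0x137→b19/s3 MISS; vc=[]
#8 0x377→b55/s7 L1-HIT; vc=[]
#9 0xf7→b15/s7 MISS; vc=[55]
#10 0x372→b55/s7 VC-HIT; vc=[15]
#11 0x10f→b16/s0 MISS; vc=[15,8]
#12 0x13f→b19/s3 L1-HIT; vc=[15,8]
#13 0xcb→b12/s4 MISS; vc=[15,8,60]
#14 0x144→b20/s4 MISS; vc=[8,60,12]
#15 0xc3→b12/s4 VC-HIT; vc=[8,60,20]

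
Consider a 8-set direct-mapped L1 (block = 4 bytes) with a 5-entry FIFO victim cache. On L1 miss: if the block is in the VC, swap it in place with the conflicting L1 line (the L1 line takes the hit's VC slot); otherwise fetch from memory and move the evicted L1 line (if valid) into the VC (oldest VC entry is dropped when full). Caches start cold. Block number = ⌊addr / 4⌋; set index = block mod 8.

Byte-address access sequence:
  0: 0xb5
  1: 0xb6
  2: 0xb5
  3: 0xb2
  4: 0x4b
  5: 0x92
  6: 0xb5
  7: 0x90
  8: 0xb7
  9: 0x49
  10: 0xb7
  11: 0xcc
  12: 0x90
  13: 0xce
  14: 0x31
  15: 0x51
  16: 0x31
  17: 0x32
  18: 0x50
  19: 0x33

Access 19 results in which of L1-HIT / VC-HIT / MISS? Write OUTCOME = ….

OUTCOME = VC-HIT

  [0] addr=0xb5 blk=45 s=5: MISS | VC []
  [1] addr=0xb6 blk=45 s=5: L1-HIT | VC []
  [2] addr=0xb5 blk=45 s=5: L1-HIT | VC []
  [3] addr=0xb2 blk=44 s=4: MISS | VC []
  [4] addr=0x4b blk=18 s=2: MISS | VC []
  [5] addr=0x92 blk=36 s=4: MISS | VC [44]
  [6] addr=0xb5 blk=45 s=5: L1-HIT | VC [44]
  [7] addr=0x90 blk=36 s=4: L1-HIT | VC [44]
  [8] addr=0xb7 blk=45 s=5: L1-HIT | VC [44]
  [9] addr=0x49 blk=18 s=2: L1-HIT | VC [44]
  [10] addr=0xb7 blk=45 s=5: L1-HIT | VC [44]
  [11] addr=0xcc blk=51 s=3: MISS | VC [44]
  [12] addr=0x90 blk=36 s=4: L1-HIT | VC [44]
  [13] addr=0xce blk=51 s=3: L1-HIT | VC [44]
  [14] addr=0x31 blk=12 s=4: MISS | VC [44, 36]
  [15] addr=0x51 blk=20 s=4: MISS | VC [44, 36, 12]
  [16] addr=0x31 blk=12 s=4: VC-HIT | VC [44, 36, 20]
  [17] addr=0x32 blk=12 s=4: L1-HIT | VC [44, 36, 20]
  [18] addr=0x50 blk=20 s=4: VC-HIT | VC [44, 36, 12]
  [19] addr=0x33 blk=12 s=4: VC-HIT | VC [44, 36, 20]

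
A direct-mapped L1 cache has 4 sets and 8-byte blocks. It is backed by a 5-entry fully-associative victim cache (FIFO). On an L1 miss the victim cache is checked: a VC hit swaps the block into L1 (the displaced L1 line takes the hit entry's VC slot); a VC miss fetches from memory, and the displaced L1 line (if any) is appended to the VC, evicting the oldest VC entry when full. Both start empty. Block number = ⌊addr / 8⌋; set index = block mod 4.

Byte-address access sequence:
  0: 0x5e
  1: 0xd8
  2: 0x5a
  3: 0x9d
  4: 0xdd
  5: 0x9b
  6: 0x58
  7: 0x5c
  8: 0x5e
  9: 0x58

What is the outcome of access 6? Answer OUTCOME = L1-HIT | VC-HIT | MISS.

OUTCOME = VC-HIT

#0 0x5e→b11/s3 MISS; vc=[]
#1 0xd8→b27/s3 MISS; vc=[11]
#2 0x5a→b11/s3 VC-HIT; vc=[27]
#3 0x9d→b19/s3 MISS; vc=[27,11]
#4 0xdd→b27/s3 VC-HIT; vc=[19,11]
#5 0x9b→b19/s3 VC-HIT; vc=[27,11]
#6 0x58→b11/s3 VC-HIT; vc=[27,19]
#7 0x5c→b11/s3 L1-HIT; vc=[27,19]
#8 0x5e→b11/s3 L1-HIT; vc=[27,19]
#9 0x58→b11/s3 L1-HIT; vc=[27,19]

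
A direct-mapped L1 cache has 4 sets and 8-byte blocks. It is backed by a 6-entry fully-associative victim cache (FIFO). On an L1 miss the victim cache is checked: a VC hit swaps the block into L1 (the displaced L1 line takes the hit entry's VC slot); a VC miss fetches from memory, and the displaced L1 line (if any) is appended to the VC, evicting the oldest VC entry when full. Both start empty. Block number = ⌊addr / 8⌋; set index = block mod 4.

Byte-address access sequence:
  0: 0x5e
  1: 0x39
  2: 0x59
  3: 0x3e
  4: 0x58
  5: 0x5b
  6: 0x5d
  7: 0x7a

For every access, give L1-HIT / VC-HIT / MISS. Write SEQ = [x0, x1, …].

SEQ = [MISS, MISS, VC-HIT, VC-HIT, VC-HIT, L1-HIT, L1-HIT, MISS]

  [0] addr=0x5e blk=11 s=3: MISS | VC []
  [1] addr=0x39 blk=7 s=3: MISS | VC [11]
  [2] addr=0x59 blk=11 s=3: VC-HIT | VC [7]
  [3] addr=0x3e blk=7 s=3: VC-HIT | VC [11]
  [4] addr=0x58 blk=11 s=3: VC-HIT | VC [7]
  [5] addr=0x5b blk=11 s=3: L1-HIT | VC [7]
  [6] addr=0x5d blk=11 s=3: L1-HIT | VC [7]
  [7] addr=0x7a blk=15 s=3: MISS | VC [7, 11]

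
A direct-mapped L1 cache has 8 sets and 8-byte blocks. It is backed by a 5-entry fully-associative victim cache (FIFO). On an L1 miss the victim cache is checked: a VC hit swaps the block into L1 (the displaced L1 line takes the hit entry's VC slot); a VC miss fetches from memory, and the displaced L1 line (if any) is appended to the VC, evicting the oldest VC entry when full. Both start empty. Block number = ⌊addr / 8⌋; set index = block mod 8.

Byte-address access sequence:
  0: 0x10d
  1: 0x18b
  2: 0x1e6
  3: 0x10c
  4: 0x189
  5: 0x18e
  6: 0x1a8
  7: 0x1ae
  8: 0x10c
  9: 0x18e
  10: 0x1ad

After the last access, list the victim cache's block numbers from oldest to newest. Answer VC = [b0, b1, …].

  [0] addr=0x10d blk=33 s=1: MISS | VC []
  [1] addr=0x18b blk=49 s=1: MISS | VC [33]
  [2] addr=0x1e6 blk=60 s=4: MISS | VC [33]
  [3] addr=0x10c blk=33 s=1: VC-HIT | VC [49]
  [4] addr=0x189 blk=49 s=1: VC-HIT | VC [33]
  [5] addr=0x18e blk=49 s=1: L1-HIT | VC [33]
  [6] addr=0x1a8 blk=53 s=5: MISS | VC [33]
  [7] addr=0x1ae blk=53 s=5: L1-HIT | VC [33]
  [8] addr=0x10c blk=33 s=1: VC-HIT | VC [49]
  [9] addr=0x18e blk=49 s=1: VC-HIT | VC [33]
  [10] addr=0x1ad blk=53 s=5: L1-HIT | VC [33]

VC = [33]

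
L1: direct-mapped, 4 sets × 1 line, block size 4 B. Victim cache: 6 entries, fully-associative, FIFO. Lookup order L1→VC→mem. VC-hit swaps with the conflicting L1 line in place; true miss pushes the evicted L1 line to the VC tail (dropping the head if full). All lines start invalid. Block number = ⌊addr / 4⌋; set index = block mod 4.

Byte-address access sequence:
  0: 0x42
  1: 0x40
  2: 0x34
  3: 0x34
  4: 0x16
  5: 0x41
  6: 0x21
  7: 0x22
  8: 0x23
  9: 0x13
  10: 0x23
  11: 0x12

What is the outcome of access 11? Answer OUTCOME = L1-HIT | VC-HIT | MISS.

#0 0x42→b16/s0 MISS; vc=[]
#1 0x40→b16/s0 L1-HIT; vc=[]
#2 0x34→b13/s1 MISS; vc=[]
#3 0x34→b13/s1 L1-HIT; vc=[]
#4 0x16→b5/s1 MISS; vc=[13]
#5 0x41→b16/s0 L1-HIT; vc=[13]
#6 0x21→b8/s0 MISS; vc=[13,16]
#7 0x22→b8/s0 L1-HIT; vc=[13,16]
#8 0x23→b8/s0 L1-HIT; vc=[13,16]
#9 0x13→b4/s0 MISS; vc=[13,16,8]
#10 0x23→b8/s0 VC-HIT; vc=[13,16,4]
#11 0x12→b4/s0 VC-HIT; vc=[13,16,8]

OUTCOME = VC-HIT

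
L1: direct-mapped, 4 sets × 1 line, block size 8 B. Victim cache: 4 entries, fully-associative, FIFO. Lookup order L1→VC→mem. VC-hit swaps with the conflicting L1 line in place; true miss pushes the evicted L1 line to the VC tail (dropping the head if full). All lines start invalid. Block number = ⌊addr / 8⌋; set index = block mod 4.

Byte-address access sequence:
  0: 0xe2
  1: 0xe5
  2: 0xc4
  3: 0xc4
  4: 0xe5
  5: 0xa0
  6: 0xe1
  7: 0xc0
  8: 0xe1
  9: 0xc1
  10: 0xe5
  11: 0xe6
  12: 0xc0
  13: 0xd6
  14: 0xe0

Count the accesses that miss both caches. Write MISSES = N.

0: 0xe2 (blk 28, set 0) → MISS  vc=[]
1: 0xe5 (blk 28, set 0) → L1-HIT  vc=[]
2: 0xc4 (blk 24, set 0) → MISS  vc=[28]
3: 0xc4 (blk 24, set 0) → L1-HIT  vc=[28]
4: 0xe5 (blk 28, set 0) → VC-HIT  vc=[24]
5: 0xa0 (blk 20, set 0) → MISS  vc=[24, 28]
6: 0xe1 (blk 28, set 0) → VC-HIT  vc=[24, 20]
7: 0xc0 (blk 24, set 0) → VC-HIT  vc=[28, 20]
8: 0xe1 (blk 28, set 0) → VC-HIT  vc=[24, 20]
9: 0xc1 (blk 24, set 0) → VC-HIT  vc=[28, 20]
10: 0xe5 (blk 28, set 0) → VC-HIT  vc=[24, 20]
11: 0xe6 (blk 28, set 0) → L1-HIT  vc=[24, 20]
12: 0xc0 (blk 24, set 0) → VC-HIT  vc=[28, 20]
13: 0xd6 (blk 26, set 2) → MISS  vc=[28, 20]
14: 0xe0 (blk 28, set 0) → VC-HIT  vc=[24, 20]

MISSES = 4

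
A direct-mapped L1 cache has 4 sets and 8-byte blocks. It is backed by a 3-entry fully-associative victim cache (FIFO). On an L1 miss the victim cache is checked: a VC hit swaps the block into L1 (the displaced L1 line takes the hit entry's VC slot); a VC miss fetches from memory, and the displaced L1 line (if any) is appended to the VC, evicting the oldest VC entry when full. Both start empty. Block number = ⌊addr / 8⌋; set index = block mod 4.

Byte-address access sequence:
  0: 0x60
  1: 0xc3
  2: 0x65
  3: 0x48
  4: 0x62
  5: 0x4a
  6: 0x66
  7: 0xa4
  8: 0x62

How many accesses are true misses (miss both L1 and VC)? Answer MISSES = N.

MISSES = 4

  [0] addr=0x60 blk=12 s=0: MISS | VC []
  [1] addr=0xc3 blk=24 s=0: MISS | VC [12]
  [2] addr=0x65 blk=12 s=0: VC-HIT | VC [24]
  [3] addr=0x48 blk=9 s=1: MISS | VC [24]
  [4] addr=0x62 blk=12 s=0: L1-HIT | VC [24]
  [5] addr=0x4a blk=9 s=1: L1-HIT | VC [24]
  [6] addr=0x66 blk=12 s=0: L1-HIT | VC [24]
  [7] addr=0xa4 blk=20 s=0: MISS | VC [24, 12]
  [8] addr=0x62 blk=12 s=0: VC-HIT | VC [24, 20]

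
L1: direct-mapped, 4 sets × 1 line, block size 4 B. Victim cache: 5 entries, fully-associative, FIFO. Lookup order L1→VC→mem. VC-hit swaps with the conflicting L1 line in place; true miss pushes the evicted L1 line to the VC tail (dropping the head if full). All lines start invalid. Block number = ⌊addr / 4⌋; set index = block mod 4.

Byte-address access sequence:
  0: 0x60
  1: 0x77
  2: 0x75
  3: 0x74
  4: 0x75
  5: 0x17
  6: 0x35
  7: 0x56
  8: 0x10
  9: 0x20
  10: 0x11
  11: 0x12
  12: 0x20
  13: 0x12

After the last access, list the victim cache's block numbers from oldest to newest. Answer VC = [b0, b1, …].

VC = [29, 5, 13, 24, 8]

#0 0x60→b24/s0 MISS; vc=[]
#1 0x77→b29/s1 MISS; vc=[]
#2 0x75→b29/s1 L1-HIT; vc=[]
#3 0x74→b29/s1 L1-HIT; vc=[]
#4 0x75→b29/s1 L1-HIT; vc=[]
#5 0x17→b5/s1 MISS; vc=[29]
#6 0x35→b13/s1 MISS; vc=[29,5]
#7 0x56→b21/s1 MISS; vc=[29,5,13]
#8 0x10→b4/s0 MISS; vc=[29,5,13,24]
#9 0x20→b8/s0 MISS; vc=[29,5,13,24,4]
#10 0x11→b4/s0 VC-HIT; vc=[29,5,13,24,8]
#11 0x12→b4/s0 L1-HIT; vc=[29,5,13,24,8]
#12 0x20→b8/s0 VC-HIT; vc=[29,5,13,24,4]
#13 0x12→b4/s0 VC-HIT; vc=[29,5,13,24,8]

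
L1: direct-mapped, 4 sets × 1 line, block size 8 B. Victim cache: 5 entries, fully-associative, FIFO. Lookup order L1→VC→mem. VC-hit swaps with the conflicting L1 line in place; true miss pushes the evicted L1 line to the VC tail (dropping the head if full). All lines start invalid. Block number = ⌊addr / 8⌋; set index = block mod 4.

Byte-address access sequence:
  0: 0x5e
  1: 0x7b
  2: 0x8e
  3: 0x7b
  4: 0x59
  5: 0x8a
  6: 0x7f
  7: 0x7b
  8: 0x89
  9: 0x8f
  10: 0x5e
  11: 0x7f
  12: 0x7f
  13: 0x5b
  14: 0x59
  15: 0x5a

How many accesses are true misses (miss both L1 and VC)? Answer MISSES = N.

0: 0x5e (blk 11, set 3) → MISS  vc=[]
1: 0x7b (blk 15, set 3) → MISS  vc=[11]
2: 0x8e (blk 17, set 1) → MISS  vc=[11]
3: 0x7b (blk 15, set 3) → L1-HIT  vc=[11]
4: 0x59 (blk 11, set 3) → VC-HIT  vc=[15]
5: 0x8a (blk 17, set 1) → L1-HIT  vc=[15]
6: 0x7f (blk 15, set 3) → VC-HIT  vc=[11]
7: 0x7b (blk 15, set 3) → L1-HIT  vc=[11]
8: 0x89 (blk 17, set 1) → L1-HIT  vc=[11]
9: 0x8f (blk 17, set 1) → L1-HIT  vc=[11]
10: 0x5e (blk 11, set 3) → VC-HIT  vc=[15]
11: 0x7f (blk 15, set 3) → VC-HIT  vc=[11]
12: 0x7f (blk 15, set 3) → L1-HIT  vc=[11]
13: 0x5b (blk 11, set 3) → VC-HIT  vc=[15]
14: 0x59 (blk 11, set 3) → L1-HIT  vc=[15]
15: 0x5a (blk 11, set 3) → L1-HIT  vc=[15]

MISSES = 3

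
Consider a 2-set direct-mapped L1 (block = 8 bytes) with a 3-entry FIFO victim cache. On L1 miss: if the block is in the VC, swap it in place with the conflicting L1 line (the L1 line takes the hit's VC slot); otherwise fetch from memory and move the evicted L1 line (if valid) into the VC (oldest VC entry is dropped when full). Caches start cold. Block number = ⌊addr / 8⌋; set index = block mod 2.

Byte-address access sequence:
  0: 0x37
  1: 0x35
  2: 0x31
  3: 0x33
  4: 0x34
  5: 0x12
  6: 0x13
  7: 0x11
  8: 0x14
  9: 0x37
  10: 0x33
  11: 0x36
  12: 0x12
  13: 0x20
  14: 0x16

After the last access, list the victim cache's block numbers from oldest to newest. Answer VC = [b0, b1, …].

0: 0x37 (blk 6, set 0) → MISS  vc=[]
1: 0x35 (blk 6, set 0) → L1-HIT  vc=[]
2: 0x31 (blk 6, set 0) → L1-HIT  vc=[]
3: 0x33 (blk 6, set 0) → L1-HIT  vc=[]
4: 0x34 (blk 6, set 0) → L1-HIT  vc=[]
5: 0x12 (blk 2, set 0) → MISS  vc=[6]
6: 0x13 (blk 2, set 0) → L1-HIT  vc=[6]
7: 0x11 (blk 2, set 0) → L1-HIT  vc=[6]
8: 0x14 (blk 2, set 0) → L1-HIT  vc=[6]
9: 0x37 (blk 6, set 0) → VC-HIT  vc=[2]
10: 0x33 (blk 6, set 0) → L1-HIT  vc=[2]
11: 0x36 (blk 6, set 0) → L1-HIT  vc=[2]
12: 0x12 (blk 2, set 0) → VC-HIT  vc=[6]
13: 0x20 (blk 4, set 0) → MISS  vc=[6, 2]
14: 0x16 (blk 2, set 0) → VC-HIT  vc=[6, 4]

VC = [6, 4]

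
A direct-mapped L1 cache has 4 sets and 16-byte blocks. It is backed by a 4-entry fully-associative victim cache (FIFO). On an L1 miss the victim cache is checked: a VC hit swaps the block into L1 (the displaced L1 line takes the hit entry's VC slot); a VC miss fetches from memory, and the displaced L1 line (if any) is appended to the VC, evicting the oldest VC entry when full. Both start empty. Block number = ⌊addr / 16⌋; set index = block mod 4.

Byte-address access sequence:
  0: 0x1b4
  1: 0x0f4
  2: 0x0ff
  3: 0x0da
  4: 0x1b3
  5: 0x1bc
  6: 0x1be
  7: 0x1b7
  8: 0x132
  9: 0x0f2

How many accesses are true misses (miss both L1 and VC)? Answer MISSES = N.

MISSES = 4

0: 0x1b4 (blk 27, set 3) → MISS  vc=[]
1: 0xf4 (blk 15, set 3) → MISS  vc=[27]
2: 0xff (blk 15, set 3) → L1-HIT  vc=[27]
3: 0xda (blk 13, set 1) → MISS  vc=[27]
4: 0x1b3 (blk 27, set 3) → VC-HIT  vc=[15]
5: 0x1bc (blk 27, set 3) → L1-HIT  vc=[15]
6: 0x1be (blk 27, set 3) → L1-HIT  vc=[15]
7: 0x1b7 (blk 27, set 3) → L1-HIT  vc=[15]
8: 0x132 (blk 19, set 3) → MISS  vc=[15, 27]
9: 0xf2 (blk 15, set 3) → VC-HIT  vc=[19, 27]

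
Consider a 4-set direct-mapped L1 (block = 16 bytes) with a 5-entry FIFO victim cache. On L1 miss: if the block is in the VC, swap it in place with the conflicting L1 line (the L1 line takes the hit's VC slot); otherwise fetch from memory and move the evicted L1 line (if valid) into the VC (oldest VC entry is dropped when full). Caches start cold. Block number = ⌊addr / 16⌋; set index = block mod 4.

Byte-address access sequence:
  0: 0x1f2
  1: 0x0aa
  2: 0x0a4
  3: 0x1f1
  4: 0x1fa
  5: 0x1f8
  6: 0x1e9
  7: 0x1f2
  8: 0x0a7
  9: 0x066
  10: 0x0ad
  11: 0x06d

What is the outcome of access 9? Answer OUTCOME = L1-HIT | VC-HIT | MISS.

0: 0x1f2 (blk 31, set 3) → MISS  vc=[]
1: 0xaa (blk 10, set 2) → MISS  vc=[]
2: 0xa4 (blk 10, set 2) → L1-HIT  vc=[]
3: 0x1f1 (blk 31, set 3) → L1-HIT  vc=[]
4: 0x1fa (blk 31, set 3) → L1-HIT  vc=[]
5: 0x1f8 (blk 31, set 3) → L1-HIT  vc=[]
6: 0x1e9 (blk 30, set 2) → MISS  vc=[10]
7: 0x1f2 (blk 31, set 3) → L1-HIT  vc=[10]
8: 0xa7 (blk 10, set 2) → VC-HIT  vc=[30]
9: 0x66 (blk 6, set 2) → MISS  vc=[30, 10]
10: 0xad (blk 10, set 2) → VC-HIT  vc=[30, 6]
11: 0x6d (blk 6, set 2) → VC-HIT  vc=[30, 10]

OUTCOME = MISS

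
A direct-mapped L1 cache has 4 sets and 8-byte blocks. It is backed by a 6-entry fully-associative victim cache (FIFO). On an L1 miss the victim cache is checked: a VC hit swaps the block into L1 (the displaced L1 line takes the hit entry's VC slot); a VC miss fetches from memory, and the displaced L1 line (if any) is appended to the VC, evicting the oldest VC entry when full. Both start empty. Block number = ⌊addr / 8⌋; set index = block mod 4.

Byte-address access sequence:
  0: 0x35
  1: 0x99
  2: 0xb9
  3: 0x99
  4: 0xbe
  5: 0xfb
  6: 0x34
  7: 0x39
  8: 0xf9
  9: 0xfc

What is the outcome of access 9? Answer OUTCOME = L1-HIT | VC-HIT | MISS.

#0 0x35→b6/s2 MISS; vc=[]
#1 0x99→b19/s3 MISS; vc=[]
#2 0xb9→b23/s3 MISS; vc=[19]
#3 0x99→b19/s3 VC-HIT; vc=[23]
#4 0xbe→b23/s3 VC-HIT; vc=[19]
#5 0xfb→b31/s3 MISS; vc=[19,23]
#6 0x34→b6/s2 L1-HIT; vc=[19,23]
#7 0x39→b7/s3 MISS; vc=[19,23,31]
#8 0xf9→b31/s3 VC-HIT; vc=[19,23,7]
#9 0xfc→b31/s3 L1-HIT; vc=[19,23,7]

OUTCOME = L1-HIT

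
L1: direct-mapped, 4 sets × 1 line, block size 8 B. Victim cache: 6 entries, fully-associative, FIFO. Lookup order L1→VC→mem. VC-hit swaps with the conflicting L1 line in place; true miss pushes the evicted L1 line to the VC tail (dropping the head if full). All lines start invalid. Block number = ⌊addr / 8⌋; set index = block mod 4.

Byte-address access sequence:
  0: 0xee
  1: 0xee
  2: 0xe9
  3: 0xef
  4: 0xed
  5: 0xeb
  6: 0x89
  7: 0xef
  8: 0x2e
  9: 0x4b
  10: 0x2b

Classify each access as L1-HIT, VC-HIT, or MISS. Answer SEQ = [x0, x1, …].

SEQ = [MISS, L1-HIT, L1-HIT, L1-HIT, L1-HIT, L1-HIT, MISS, VC-HIT, MISS, MISS, VC-HIT]

0: 0xee (blk 29, set 1) → MISS  vc=[]
1: 0xee (blk 29, set 1) → L1-HIT  vc=[]
2: 0xe9 (blk 29, set 1) → L1-HIT  vc=[]
3: 0xef (blk 29, set 1) → L1-HIT  vc=[]
4: 0xed (blk 29, set 1) → L1-HIT  vc=[]
5: 0xeb (blk 29, set 1) → L1-HIT  vc=[]
6: 0x89 (blk 17, set 1) → MISS  vc=[29]
7: 0xef (blk 29, set 1) → VC-HIT  vc=[17]
8: 0x2e (blk 5, set 1) → MISS  vc=[17, 29]
9: 0x4b (blk 9, set 1) → MISS  vc=[17, 29, 5]
10: 0x2b (blk 5, set 1) → VC-HIT  vc=[17, 29, 9]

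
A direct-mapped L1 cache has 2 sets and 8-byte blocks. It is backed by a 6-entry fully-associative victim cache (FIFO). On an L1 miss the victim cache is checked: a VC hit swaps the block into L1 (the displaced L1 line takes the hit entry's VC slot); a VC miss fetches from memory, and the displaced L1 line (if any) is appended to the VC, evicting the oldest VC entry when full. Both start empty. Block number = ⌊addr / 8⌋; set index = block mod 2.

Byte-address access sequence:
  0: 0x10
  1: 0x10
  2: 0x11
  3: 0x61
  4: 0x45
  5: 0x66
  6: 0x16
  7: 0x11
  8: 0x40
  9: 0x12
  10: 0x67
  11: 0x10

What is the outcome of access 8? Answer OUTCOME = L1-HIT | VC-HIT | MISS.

OUTCOME = VC-HIT

#0 0x10→b2/s0 MISS; vc=[]
#1 0x10→b2/s0 L1-HIT; vc=[]
#2 0x11→b2/s0 L1-HIT; vc=[]
#3 0x61→b12/s0 MISS; vc=[2]
#4 0x45→b8/s0 MISS; vc=[2,12]
#5 0x66→b12/s0 VC-HIT; vc=[2,8]
#6 0x16→b2/s0 VC-HIT; vc=[12,8]
#7 0x11→b2/s0 L1-HIT; vc=[12,8]
#8 0x40→b8/s0 VC-HIT; vc=[12,2]
#9 0x12→b2/s0 VC-HIT; vc=[12,8]
#10 0x67→b12/s0 VC-HIT; vc=[2,8]
#11 0x10→b2/s0 VC-HIT; vc=[12,8]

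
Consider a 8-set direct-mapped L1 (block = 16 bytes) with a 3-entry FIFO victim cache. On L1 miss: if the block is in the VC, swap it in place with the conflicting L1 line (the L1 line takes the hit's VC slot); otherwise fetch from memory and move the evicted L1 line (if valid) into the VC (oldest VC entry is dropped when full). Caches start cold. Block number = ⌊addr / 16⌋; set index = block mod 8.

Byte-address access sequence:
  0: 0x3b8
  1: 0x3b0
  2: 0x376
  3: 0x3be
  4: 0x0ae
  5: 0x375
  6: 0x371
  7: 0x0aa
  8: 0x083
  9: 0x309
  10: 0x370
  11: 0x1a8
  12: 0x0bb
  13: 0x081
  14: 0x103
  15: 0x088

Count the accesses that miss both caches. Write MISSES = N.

MISSES = 8

0: 0x3b8 (blk 59, set 3) → MISS  vc=[]
1: 0x3b0 (blk 59, set 3) → L1-HIT  vc=[]
2: 0x376 (blk 55, set 7) → MISS  vc=[]
3: 0x3be (blk 59, set 3) → L1-HIT  vc=[]
4: 0xae (blk 10, set 2) → MISS  vc=[]
5: 0x375 (blk 55, set 7) → L1-HIT  vc=[]
6: 0x371 (blk 55, set 7) → L1-HIT  vc=[]
7: 0xaa (blk 10, set 2) → L1-HIT  vc=[]
8: 0x83 (blk 8, set 0) → MISS  vc=[]
9: 0x309 (blk 48, set 0) → MISS  vc=[8]
10: 0x370 (blk 55, set 7) → L1-HIT  vc=[8]
11: 0x1a8 (blk 26, set 2) → MISS  vc=[8, 10]
12: 0xbb (blk 11, set 3) → MISS  vc=[8, 10, 59]
13: 0x81 (blk 8, set 0) → VC-HIT  vc=[48, 10, 59]
14: 0x103 (blk 16, set 0) → MISS  vc=[10, 59, 8]
15: 0x88 (blk 8, set 0) → VC-HIT  vc=[10, 59, 16]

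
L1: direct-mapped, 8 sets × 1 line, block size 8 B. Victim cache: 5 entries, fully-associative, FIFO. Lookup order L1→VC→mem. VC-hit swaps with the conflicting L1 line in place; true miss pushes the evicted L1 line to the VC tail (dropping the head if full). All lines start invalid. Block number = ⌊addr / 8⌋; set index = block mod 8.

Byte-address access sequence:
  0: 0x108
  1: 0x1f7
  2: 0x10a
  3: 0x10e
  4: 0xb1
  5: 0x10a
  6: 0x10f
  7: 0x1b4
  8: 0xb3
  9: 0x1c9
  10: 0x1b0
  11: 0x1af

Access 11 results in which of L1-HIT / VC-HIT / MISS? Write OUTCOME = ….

OUTCOME = MISS

0: 0x108 (blk 33, set 1) → MISS  vc=[]
1: 0x1f7 (blk 62, set 6) → MISS  vc=[]
2: 0x10a (blk 33, set 1) → L1-HIT  vc=[]
3: 0x10e (blk 33, set 1) → L1-HIT  vc=[]
4: 0xb1 (blk 22, set 6) → MISS  vc=[62]
5: 0x10a (blk 33, set 1) → L1-HIT  vc=[62]
6: 0x10f (blk 33, set 1) → L1-HIT  vc=[62]
7: 0x1b4 (blk 54, set 6) → MISS  vc=[62, 22]
8: 0xb3 (blk 22, set 6) → VC-HIT  vc=[62, 54]
9: 0x1c9 (blk 57, set 1) → MISS  vc=[62, 54, 33]
10: 0x1b0 (blk 54, set 6) → VC-HIT  vc=[62, 22, 33]
11: 0x1af (blk 53, set 5) → MISS  vc=[62, 22, 33]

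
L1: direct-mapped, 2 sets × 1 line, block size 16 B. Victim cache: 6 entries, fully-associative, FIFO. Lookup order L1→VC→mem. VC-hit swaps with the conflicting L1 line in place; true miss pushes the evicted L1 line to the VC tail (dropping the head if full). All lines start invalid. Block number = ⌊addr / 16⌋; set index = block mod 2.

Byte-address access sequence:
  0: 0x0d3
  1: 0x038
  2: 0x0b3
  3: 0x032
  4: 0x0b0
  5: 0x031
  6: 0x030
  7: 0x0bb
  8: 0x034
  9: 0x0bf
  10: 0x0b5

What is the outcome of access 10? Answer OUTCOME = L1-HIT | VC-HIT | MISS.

OUTCOME = L1-HIT

0: 0xd3 (blk 13, set 1) → MISS  vc=[]
1: 0x38 (blk 3, set 1) → MISS  vc=[13]
2: 0xb3 (blk 11, set 1) → MISS  vc=[13, 3]
3: 0x32 (blk 3, set 1) → VC-HIT  vc=[13, 11]
4: 0xb0 (blk 11, set 1) → VC-HIT  vc=[13, 3]
5: 0x31 (blk 3, set 1) → VC-HIT  vc=[13, 11]
6: 0x30 (blk 3, set 1) → L1-HIT  vc=[13, 11]
7: 0xbb (blk 11, set 1) → VC-HIT  vc=[13, 3]
8: 0x34 (blk 3, set 1) → VC-HIT  vc=[13, 11]
9: 0xbf (blk 11, set 1) → VC-HIT  vc=[13, 3]
10: 0xb5 (blk 11, set 1) → L1-HIT  vc=[13, 3]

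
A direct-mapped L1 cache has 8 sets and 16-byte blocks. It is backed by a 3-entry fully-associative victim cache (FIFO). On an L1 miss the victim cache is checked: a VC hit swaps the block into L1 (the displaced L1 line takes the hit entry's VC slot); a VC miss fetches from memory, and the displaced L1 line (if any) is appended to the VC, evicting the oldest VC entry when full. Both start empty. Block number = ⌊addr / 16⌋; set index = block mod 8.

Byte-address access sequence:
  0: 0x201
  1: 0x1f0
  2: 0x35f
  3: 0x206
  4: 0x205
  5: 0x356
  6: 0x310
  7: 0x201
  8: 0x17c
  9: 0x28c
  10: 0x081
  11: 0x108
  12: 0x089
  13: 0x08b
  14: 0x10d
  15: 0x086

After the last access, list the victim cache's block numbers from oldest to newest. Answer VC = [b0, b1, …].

0: 0x201 (blk 32, set 0) → MISS  vc=[]
1: 0x1f0 (blk 31, set 7) → MISS  vc=[]
2: 0x35f (blk 53, set 5) → MISS  vc=[]
3: 0x206 (blk 32, set 0) → L1-HIT  vc=[]
4: 0x205 (blk 32, set 0) → L1-HIT  vc=[]
5: 0x356 (blk 53, set 5) → L1-HIT  vc=[]
6: 0x310 (blk 49, set 1) → MISS  vc=[]
7: 0x201 (blk 32, set 0) → L1-HIT  vc=[]
8: 0x17c (blk 23, set 7) → MISS  vc=[31]
9: 0x28c (blk 40, set 0) → MISS  vc=[31, 32]
10: 0x81 (blk 8, set 0) → MISS  vc=[31, 32, 40]
11: 0x108 (blk 16, set 0) → MISS  vc=[32, 40, 8]
12: 0x89 (blk 8, set 0) → VC-HIT  vc=[32, 40, 16]
13: 0x8b (blk 8, set 0) → L1-HIT  vc=[32, 40, 16]
14: 0x10d (blk 16, set 0) → VC-HIT  vc=[32, 40, 8]
15: 0x86 (blk 8, set 0) → VC-HIT  vc=[32, 40, 16]

VC = [32, 40, 16]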